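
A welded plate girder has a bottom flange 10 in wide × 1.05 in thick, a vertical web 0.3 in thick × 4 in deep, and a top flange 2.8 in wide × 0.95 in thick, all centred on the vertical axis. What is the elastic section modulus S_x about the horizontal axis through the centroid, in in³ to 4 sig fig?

Break the section into simple shapes (no overlaps), measuring from the bottom-left corner of the bounding box.
Bottom plate: 10 × 1.05, A = 10.5 in², y = 0.525 in, Ī = 0.964688 in⁴.
Web plate: 0.3 × 4, A = 1.2 in², y = 3.05 in, Ī = 1.6 in⁴.
Top plate: 2.8 × 0.95, A = 2.66 in², y = 5.525 in, Ī = 0.200054 in⁴.
Centroid: ȳ = ΣA·y / ΣA = 1.66219 in.
Transfer each piece to the horizontal axis through the centroid using Ī + A·d² with d = y − 1.66219:
  bottom plate: d = -1.13719 in → contributes +14.5432 in⁴
  web plate: d = 1.38781 in → contributes +3.91123 in⁴
  top plate: d = 3.86281 in → contributes +39.8908 in⁴
Total I = 58.3452 in⁴.
Extreme fibre distance c = 4.33781 in; S = I/c = 13.4504 in³.

S_x ≈ 13.45 in³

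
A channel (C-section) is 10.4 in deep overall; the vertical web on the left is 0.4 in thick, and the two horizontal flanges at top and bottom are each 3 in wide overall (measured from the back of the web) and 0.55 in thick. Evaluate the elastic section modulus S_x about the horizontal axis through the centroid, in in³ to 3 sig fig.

S_x ≈ 20.6 in³

Decompose the section into non-overlapping parts with the origin at the bottom-left of its bounding rectangle.
Web: 0.4 × 10.4, A = 4.16 in², y = 5.2 in, Ī = 37.495 in⁴.
Top flange (beyond web): 2.6 × 0.55, A = 1.43 in², y = 10.125 in, Ī = 0.036048 in⁴.
Bottom flange (beyond web): 2.6 × 0.55, A = 1.43 in², y = 0.275 in, Ī = 0.036048 in⁴.
By symmetry the centroid is at mid-height, ȳ = 5.2 in.
Transfer each piece to the horizontal axis through the centroid using Ī + A·d² with d = y − 5.2:
  web: d = 0 in → contributes +37.495 in⁴
  top flange (beyond web): d = 4.925 in → contributes +34.722 in⁴
  bottom flange (beyond web): d = -4.925 in → contributes +34.722 in⁴
Total I = 106.94 in⁴.
Extreme fibre distance c = 5.2 in; S = I/c = 20.565 in³.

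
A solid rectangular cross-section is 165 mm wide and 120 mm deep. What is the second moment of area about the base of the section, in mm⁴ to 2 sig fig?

I_base ≈ 9.5 × 10⁷ mm⁴

The section: 165 × 120, A = 19 800 mm², y = 60 mm, Ī = 23 760 000 mm⁴.
Transfer it to the bottom edge using Ī + A·d² with d = y − 0:
  the section: d = 60 mm → contributes +95 040 000 mm⁴
Total I = 95 040 000 mm⁴.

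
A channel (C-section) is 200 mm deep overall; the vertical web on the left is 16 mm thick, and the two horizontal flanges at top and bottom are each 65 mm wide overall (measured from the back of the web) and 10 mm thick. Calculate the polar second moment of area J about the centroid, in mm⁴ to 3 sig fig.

Decompose the section into non-overlapping parts with the origin at the bottom-left of its bounding rectangle.
Web: 16 × 200, A = 3 200 mm², y = 100 mm, Ī = 10 666 667 mm⁴.
Top flange (beyond web): 49 × 10, A = 490 mm², y = 195 mm, Ī = 4083.3 mm⁴.
Bottom flange (beyond web): 49 × 10, A = 490 mm², y = 5 mm, Ī = 4083.3 mm⁴.
By symmetry the centroid is at mid-height, ȳ = 100 mm.
Transfer each piece to the centroidal x-axis using Ī + A·d² with d = y − 100:
  web: d = 0 mm → contributes +10 666 667 mm⁴
  top flange (beyond web): d = 95 mm → contributes +4 426 333 mm⁴
  bottom flange (beyond web): d = -95 mm → contributes +4 426 333 mm⁴
Total I = 19 519 333 mm⁴.
For the y-axis: x̄ = 15.62 mm.
Repeating about the centroidal y-axis gives I_y = 1 056 789 mm⁴.
Polar second moment: J = I_x + I_y = 20 576 122 mm⁴.

J ≈ 2.06 × 10⁷ mm⁴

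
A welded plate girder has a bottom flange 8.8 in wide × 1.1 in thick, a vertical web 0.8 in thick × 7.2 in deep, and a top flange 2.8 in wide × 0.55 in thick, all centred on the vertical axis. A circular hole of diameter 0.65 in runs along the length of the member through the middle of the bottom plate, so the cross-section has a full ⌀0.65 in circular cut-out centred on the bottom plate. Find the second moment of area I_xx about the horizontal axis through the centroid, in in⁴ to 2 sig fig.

Split into non-overlapping primitives; take the origin at the lower-left of the bounding box.
Bottom plate: 8.8 × 1.1, A = 9.68 in², y = 0.55 in, Ī = 0.9761 in⁴.
Web plate: 0.8 × 7.2, A = 5.76 in², y = 4.7 in, Ī = 24.88 in⁴.
Top plate: 2.8 × 0.55, A = 1.54 in², y = 8.575 in, Ī = 0.03882 in⁴.
Hole (subtracted): ⌀0.65, A = 0.3318 in², y = 0.55 in, Ī = 0.008762 in⁴.
Centroid: ȳ = ΣA·y / ΣA = 2.728 in.
Transfer each piece to the horizontal axis through the centroid using Ī + A·d² with d = y − 2.728:
  bottom plate: d = -2.178 in → contributes +46.9 in⁴
  web plate: d = 1.972 in → contributes +47.28 in⁴
  top plate: d = 5.847 in → contributes +52.68 in⁴
  hole: d = -2.178 in → contributes −1.583 in⁴
Total I = 145.3 in⁴.

I_xx ≈ 150 in⁴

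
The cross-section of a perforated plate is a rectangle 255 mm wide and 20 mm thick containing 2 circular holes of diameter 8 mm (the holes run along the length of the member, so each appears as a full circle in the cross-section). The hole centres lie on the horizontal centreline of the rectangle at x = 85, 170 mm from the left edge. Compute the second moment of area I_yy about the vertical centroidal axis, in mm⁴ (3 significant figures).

I_yy ≈ 2.75 × 10⁷ mm⁴

Treat the section as a set of non-overlapping primitives; coordinates are from the bounding-box lower-left.
Plate: 255 × 20, A = 5 100 mm², x = 127.5 mm, Ī = 27 635 625 mm⁴.
Hole 1 (subtracted): ⌀8, A = 50.265 mm², x = 85 mm, Ī = 201.06 mm⁴.
Hole 2 (subtracted): ⌀8, A = 50.265 mm², x = 170 mm, Ī = 201.06 mm⁴.
By symmetry the centroid is at mid-width, x̄ = 127.5 mm.
Transfer each piece to the vertical centroidal axis using Ī + A·d² with d = x − 127.5:
  plate: d = 0 mm → contributes +27 635 625 mm⁴
  hole 1: d = -42.5 mm → contributes −90 993 mm⁴
  hole 2: d = 42.5 mm → contributes −90 993 mm⁴
Total I = 27 453 639 mm⁴.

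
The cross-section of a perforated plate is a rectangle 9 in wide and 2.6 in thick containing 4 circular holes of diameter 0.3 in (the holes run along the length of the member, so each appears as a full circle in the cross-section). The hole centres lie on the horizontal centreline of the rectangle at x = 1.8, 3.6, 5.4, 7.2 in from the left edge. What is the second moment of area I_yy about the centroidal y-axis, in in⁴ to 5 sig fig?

I_yy ≈ 156.80 in⁴

Split into non-overlapping primitives; take the origin at the lower-left of the bounding box.
Plate: 9 × 2.6, A = 23.4 in², x = 4.5 in, Ī = 157.95 in⁴.
Hole 1 (subtracted): ⌀0.3, A = 0.07068583 in², x = 1.8 in, Ī = 0.0003976078 in⁴.
Hole 2 (subtracted): ⌀0.3, A = 0.07068583 in², x = 3.6 in, Ī = 0.0003976078 in⁴.
Hole 3 (subtracted): ⌀0.3, A = 0.07068583 in², x = 5.4 in, Ī = 0.0003976078 in⁴.
Hole 4 (subtracted): ⌀0.3, A = 0.07068583 in², x = 7.2 in, Ī = 0.0003976078 in⁴.
By symmetry the centroid is at mid-width, x̄ = 4.5 in.
Transfer each piece to the centroidal y-axis using Ī + A·d² with d = x − 4.5:
  plate: d = 0 in → contributes +157.95 in⁴
  hole 1: d = -2.7 in → contributes −0.5156973 in⁴
  hole 2: d = -0.9 in → contributes −0.05765313 in⁴
  hole 3: d = 0.9 in → contributes −0.05765313 in⁴
  hole 4: d = 2.7 in → contributes −0.5156973 in⁴
Total I = 156.8033 in⁴.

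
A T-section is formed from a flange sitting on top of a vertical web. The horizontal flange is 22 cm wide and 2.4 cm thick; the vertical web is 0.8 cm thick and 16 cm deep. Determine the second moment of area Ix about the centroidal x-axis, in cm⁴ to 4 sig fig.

Break the section into simple shapes (no overlaps), measuring from the bottom-left corner of the bounding box.
Flange: 22 × 2.4, A = 52.8 cm², y = 17.2 cm, Ī = 25.344 cm⁴.
Web: 0.8 × 16, A = 12.8 cm², y = 8 cm, Ī = 273.067 cm⁴.
Centroid: ȳ = ΣA·y / ΣA = 15.4049 cm.
Transfer each piece to the centroidal x-axis using Ī + A·d² with d = y − 15.4049:
  flange: d = 1.79512 cm → contributes +195.49 cm⁴
  web: d = -7.40488 cm → contributes +974.919 cm⁴
Total I = 1170.41 cm⁴.

Ix ≈ 1170 cm⁴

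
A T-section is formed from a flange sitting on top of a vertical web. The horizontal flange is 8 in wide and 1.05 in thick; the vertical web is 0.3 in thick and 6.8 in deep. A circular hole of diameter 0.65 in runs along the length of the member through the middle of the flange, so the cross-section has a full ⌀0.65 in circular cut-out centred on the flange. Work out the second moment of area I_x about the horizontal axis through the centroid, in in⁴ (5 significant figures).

I_x ≈ 33.709 in⁴

Treat the section as a set of non-overlapping primitives; coordinates are from the bounding-box lower-left.
Flange: 8 × 1.05, A = 8.4 in², y = 7.325 in, Ī = 0.77175 in⁴.
Web: 0.3 × 6.8, A = 2.04 in², y = 3.4 in, Ī = 7.8608 in⁴.
Hole (subtracted): ⌀0.65, A = 0.3318307 in², y = 7.325 in, Ī = 0.008762405 in⁴.
Centroid: ȳ = ΣA·y / ΣA = 6.532868 in.
Transfer each piece to the horizontal axis through the centroid using Ī + A·d² with d = y − 6.532868:
  flange: d = 0.7921316 in → contributes +6.042518 in⁴
  web: d = -3.132868 in → contributes +27.88312 in⁴
  hole: d = 0.7921316 in → contributes −0.216977 in⁴
Total I = 33.70867 in⁴.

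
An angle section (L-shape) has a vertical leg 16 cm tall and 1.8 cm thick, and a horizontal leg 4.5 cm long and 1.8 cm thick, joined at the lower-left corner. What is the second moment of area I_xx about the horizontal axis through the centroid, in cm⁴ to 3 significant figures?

I_xx ≈ 825 cm⁴

Decompose the section into non-overlapping parts with the origin at the bottom-left of its bounding rectangle.
Vertical leg: 1.8 × 16, A = 28.8 cm², y = 8 cm, Ī = 614.4 cm⁴.
Horizontal leg (remainder): 2.7 × 1.8, A = 4.86 cm², y = 0.9 cm, Ī = 1.3122 cm⁴.
Centroid: ȳ = ΣA·y / ΣA = 6.9749 cm.
Transfer each piece to the horizontal axis through the centroid using Ī + A·d² with d = y − 6.9749:
  vertical leg: d = 1.0251 cm → contributes +644.67 cm⁴
  horizontal leg (remainder): d = -6.0749 cm → contributes +180.67 cm⁴
Total I = 825.33 cm⁴.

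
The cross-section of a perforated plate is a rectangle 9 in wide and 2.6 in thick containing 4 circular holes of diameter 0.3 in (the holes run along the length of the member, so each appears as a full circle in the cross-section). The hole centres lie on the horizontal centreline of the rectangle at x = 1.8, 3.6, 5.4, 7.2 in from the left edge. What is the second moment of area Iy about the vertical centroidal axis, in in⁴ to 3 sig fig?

Iy ≈ 157 in⁴

Treat the section as a set of non-overlapping primitives; coordinates are from the bounding-box lower-left.
Plate: 9 × 2.6, A = 23.4 in², x = 4.5 in, Ī = 157.95 in⁴.
Hole 1 (subtracted): ⌀0.3, A = 0.070686 in², x = 1.8 in, Ī = 0.00039761 in⁴.
Hole 2 (subtracted): ⌀0.3, A = 0.070686 in², x = 3.6 in, Ī = 0.00039761 in⁴.
Hole 3 (subtracted): ⌀0.3, A = 0.070686 in², x = 5.4 in, Ī = 0.00039761 in⁴.
Hole 4 (subtracted): ⌀0.3, A = 0.070686 in², x = 7.2 in, Ī = 0.00039761 in⁴.
By symmetry the centroid is at mid-width, x̄ = 4.5 in.
Transfer each piece to the vertical centroidal axis using Ī + A·d² with d = x − 4.5:
  plate: d = 0 in → contributes +157.95 in⁴
  hole 1: d = -2.7 in → contributes −0.5157 in⁴
  hole 2: d = -0.9 in → contributes −0.057653 in⁴
  hole 3: d = 0.9 in → contributes −0.057653 in⁴
  hole 4: d = 2.7 in → contributes −0.5157 in⁴
Total I = 156.8 in⁴.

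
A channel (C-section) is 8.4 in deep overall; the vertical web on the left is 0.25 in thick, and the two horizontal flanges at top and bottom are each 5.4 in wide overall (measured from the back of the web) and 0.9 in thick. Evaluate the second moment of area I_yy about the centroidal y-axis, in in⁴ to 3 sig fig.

I_yy ≈ 33.0 in⁴

Treat the section as a set of non-overlapping primitives; coordinates are from the bounding-box lower-left.
Web: 0.25 × 8.4, A = 2.1 in², x = 0.125 in, Ī = 0.010938 in⁴.
Top flange (beyond web): 5.15 × 0.9, A = 4.635 in², x = 2.825 in, Ī = 10.244 in⁴.
Bottom flange (beyond web): 5.15 × 0.9, A = 4.635 in², x = 2.825 in, Ī = 10.244 in⁴.
Centroid: x̄ = ΣA·x / ΣA = 2.3263 in.
Transfer each piece to the centroidal y-axis using Ī + A·d² with d = x − 2.3263:
  web: d = -2.2013 in → contributes +10.187 in⁴
  top flange (beyond web): d = 0.49868 in → contributes +11.397 in⁴
  bottom flange (beyond web): d = 0.49868 in → contributes +11.397 in⁴
Total I = 32.981 in⁴.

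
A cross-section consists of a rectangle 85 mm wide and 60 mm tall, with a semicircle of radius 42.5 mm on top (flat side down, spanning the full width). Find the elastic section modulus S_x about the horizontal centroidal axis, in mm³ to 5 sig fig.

Break the section into simple shapes (no overlaps), measuring from the bottom-left corner of the bounding box.
Rectangular body: 85 × 60, A = 5 100 mm², y = 30 mm, Ī = 1 530 000 mm⁴.
Semicircular cap: semicircle r = 42.5, A = 2837.251 mm², y = 78.03756 mm, Ī = 358086.4 mm⁴.
Centroid: ȳ = ΣA·y / ΣA = 47.17151 mm.
Transfer each piece to the horizontal centroidal axis using Ī + A·d² with d = y − 47.17151:
  rectangular body: d = -17.17151 mm → contributes +3 033 790 mm⁴
  semicircular cap: d = 30.86605 mm → contributes +3 061 172 mm⁴
Total I = 6 094 962 mm⁴.
Extreme fibre distance c = 55.32849 mm; S = I/c = 110159.6 mm³.

S_x ≈ 1.1016 × 10⁵ mm³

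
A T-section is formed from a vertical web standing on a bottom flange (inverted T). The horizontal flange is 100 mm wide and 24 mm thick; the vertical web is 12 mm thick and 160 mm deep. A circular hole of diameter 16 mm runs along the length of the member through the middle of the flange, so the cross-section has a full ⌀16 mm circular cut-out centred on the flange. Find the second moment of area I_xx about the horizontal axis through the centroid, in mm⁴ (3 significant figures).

I_xx ≈ 1.29 × 10⁷ mm⁴

Treat the section as a set of non-overlapping primitives; coordinates are from the bounding-box lower-left.
Flange: 100 × 24, A = 2 400 mm², y = 12 mm, Ī = 115 200 mm⁴.
Web: 12 × 160, A = 1 920 mm², y = 104 mm, Ī = 4 096 000 mm⁴.
Hole (subtracted): ⌀16, A = 201.06 mm², y = 12 mm, Ī = 3 217 mm⁴.
Centroid: ȳ = ΣA·y / ΣA = 54.885 mm.
Transfer each piece to the horizontal axis through the centroid using Ī + A·d² with d = y − 54.885:
  flange: d = -42.885 mm → contributes +4 529 063 mm⁴
  web: d = 49.115 mm → contributes +8 727 614 mm⁴
  hole: d = -42.885 mm → contributes −372 992 mm⁴
Total I = 12 883 685 mm⁴.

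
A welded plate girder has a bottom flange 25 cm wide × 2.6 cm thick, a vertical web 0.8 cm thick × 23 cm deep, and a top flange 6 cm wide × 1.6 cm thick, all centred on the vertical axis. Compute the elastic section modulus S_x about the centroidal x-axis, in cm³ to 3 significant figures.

Split into non-overlapping primitives; take the origin at the lower-left of the bounding box.
Bottom plate: 25 × 2.6, A = 65 cm², y = 1.3 cm, Ī = 36.617 cm⁴.
Web plate: 0.8 × 23, A = 18.4 cm², y = 14.1 cm, Ī = 811.13 cm⁴.
Top plate: 6 × 1.6, A = 9.6 cm², y = 26.4 cm, Ī = 2.048 cm⁴.
Centroid: ȳ = ΣA·y / ΣA = 6.4234 cm.
Transfer each piece to the centroidal x-axis using Ī + A·d² with d = y − 6.4234:
  bottom plate: d = -5.1234 cm → contributes +1742.8 cm⁴
  web plate: d = 7.6766 cm → contributes +1895.4 cm⁴
  top plate: d = 19.977 cm → contributes +3833.1 cm⁴
Total I = 7471.3 cm⁴.
Extreme fibre distance c = 20.777 cm; S = I/c = 359.6 cm³.

S_x ≈ 360 cm³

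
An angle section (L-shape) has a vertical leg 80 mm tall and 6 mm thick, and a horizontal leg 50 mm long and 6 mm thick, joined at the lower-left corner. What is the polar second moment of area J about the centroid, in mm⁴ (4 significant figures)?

Decompose the section into non-overlapping parts with the origin at the bottom-left of its bounding rectangle.
Vertical leg: 6 × 80, A = 480 mm², y = 40 mm, Ī = 256 000 mm⁴.
Horizontal leg (remainder): 44 × 6, A = 264 mm², y = 3 mm, Ī = 792 mm⁴.
Centroid: ȳ = ΣA·y / ΣA = 26.871 mm.
Transfer each piece to the centroidal x-axis using Ī + A·d² with d = y − 26.871:
  vertical leg: d = 13.129 mm → contributes +338 738 mm⁴
  horizontal leg (remainder): d = -23.871 mm → contributes +151 225 mm⁴
Total I = 489 964 mm⁴.
For the y-axis: x̄ = 11.871 mm.
Repeating about the centroidal y-axis gives I_y = 150 484 mm⁴.
Polar second moment: J = I_x + I_y = 640 447 mm⁴.

J ≈ 6.404 × 10⁵ mm⁴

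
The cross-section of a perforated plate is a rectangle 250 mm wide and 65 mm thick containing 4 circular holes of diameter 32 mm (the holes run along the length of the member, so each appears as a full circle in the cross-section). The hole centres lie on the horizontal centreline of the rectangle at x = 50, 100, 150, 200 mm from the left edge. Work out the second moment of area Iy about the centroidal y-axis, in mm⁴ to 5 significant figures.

Decompose the section into non-overlapping parts with the origin at the bottom-left of its bounding rectangle.
Plate: 250 × 65, A = 16 250 mm², x = 125 mm, Ī = 84 635 417 mm⁴.
Hole 1 (subtracted): ⌀32, A = 804.2477 mm², x = 50 mm, Ī = 51471.85 mm⁴.
Hole 2 (subtracted): ⌀32, A = 804.2477 mm², x = 100 mm, Ī = 51471.85 mm⁴.
Hole 3 (subtracted): ⌀32, A = 804.2477 mm², x = 150 mm, Ī = 51471.85 mm⁴.
Hole 4 (subtracted): ⌀32, A = 804.2477 mm², x = 200 mm, Ī = 51471.85 mm⁴.
By symmetry the centroid is at mid-width, x̄ = 125 mm.
Transfer each piece to the centroidal y-axis using Ī + A·d² with d = x − 125:
  plate: d = 0 mm → contributes +84 635 417 mm⁴
  hole 1: d = -75 mm → contributes −4 575 365 mm⁴
  hole 2: d = -25 mm → contributes −554126.7 mm⁴
  hole 3: d = 25 mm → contributes −554126.7 mm⁴
  hole 4: d = 75 mm → contributes −4 575 365 mm⁴
Total I = 74 376 433 mm⁴.

Iy ≈ 7.4376 × 10⁷ mm⁴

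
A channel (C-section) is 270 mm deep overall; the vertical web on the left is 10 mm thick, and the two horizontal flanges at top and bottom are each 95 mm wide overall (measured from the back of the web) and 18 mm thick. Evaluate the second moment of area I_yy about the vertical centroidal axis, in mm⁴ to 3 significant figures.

I_yy ≈ 5.10 × 10⁶ mm⁴

Treat the section as a set of non-overlapping primitives; coordinates are from the bounding-box lower-left.
Web: 10 × 270, A = 2 700 mm², x = 5 mm, Ī = 22 500 mm⁴.
Top flange (beyond web): 85 × 18, A = 1 530 mm², x = 52.5 mm, Ī = 921 188 mm⁴.
Bottom flange (beyond web): 85 × 18, A = 1 530 mm², x = 52.5 mm, Ī = 921 188 mm⁴.
Centroid: x̄ = ΣA·x / ΣA = 30.234 mm.
Transfer each piece to the vertical centroidal axis using Ī + A·d² with d = x − 30.234:
  web: d = -25.234 mm → contributes +1 741 789 mm⁴
  top flange (beyond web): d = 22.266 mm → contributes +1 679 697 mm⁴
  bottom flange (beyond web): d = 22.266 mm → contributes +1 679 697 mm⁴
Total I = 5 101 184 mm⁴.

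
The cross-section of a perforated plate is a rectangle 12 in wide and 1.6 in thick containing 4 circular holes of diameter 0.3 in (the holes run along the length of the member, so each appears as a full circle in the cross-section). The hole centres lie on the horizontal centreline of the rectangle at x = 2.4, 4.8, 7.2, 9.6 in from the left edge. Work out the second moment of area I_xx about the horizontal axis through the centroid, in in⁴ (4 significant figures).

I_xx ≈ 4.094 in⁴

Treat the section as a set of non-overlapping primitives; coordinates are from the bounding-box lower-left.
Plate: 12 × 1.6, A = 19.2 in², y = 0.8 in, Ī = 4.096 in⁴.
Hole 1 (subtracted): ⌀0.3, A = 0.0706858 in², y = 0.8 in, Ī = 0.000397608 in⁴.
Hole 2 (subtracted): ⌀0.3, A = 0.0706858 in², y = 0.8 in, Ī = 0.000397608 in⁴.
Hole 3 (subtracted): ⌀0.3, A = 0.0706858 in², y = 0.8 in, Ī = 0.000397608 in⁴.
Hole 4 (subtracted): ⌀0.3, A = 0.0706858 in², y = 0.8 in, Ī = 0.000397608 in⁴.
By symmetry the centroid is at mid-height, ȳ = 0.8 in.
All pieces are centred on the horizontal axis through the centroid, so I = ΣĪ (holes subtracted) = 4.09441 in⁴.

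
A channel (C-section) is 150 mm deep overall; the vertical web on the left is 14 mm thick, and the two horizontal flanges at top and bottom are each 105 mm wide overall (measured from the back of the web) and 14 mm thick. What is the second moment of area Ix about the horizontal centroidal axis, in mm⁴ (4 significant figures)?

Treat the section as a set of non-overlapping primitives; coordinates are from the bounding-box lower-left.
Web: 14 × 150, A = 2 100 mm², y = 75 mm, Ī = 3 937 500 mm⁴.
Top flange (beyond web): 91 × 14, A = 1 274 mm², y = 143 mm, Ī = 20808.7 mm⁴.
Bottom flange (beyond web): 91 × 14, A = 1 274 mm², y = 7 mm, Ī = 20808.7 mm⁴.
By symmetry the centroid is at mid-height, ȳ = 75 mm.
Transfer each piece to the horizontal centroidal axis using Ī + A·d² with d = y − 75:
  web: d = 0 mm → contributes +3 937 500 mm⁴
  top flange (beyond web): d = 68 mm → contributes +5 911 785 mm⁴
  bottom flange (beyond web): d = -68 mm → contributes +5 911 785 mm⁴
Total I = 15 761 069 mm⁴.

Ix ≈ 1.576 × 10⁷ mm⁴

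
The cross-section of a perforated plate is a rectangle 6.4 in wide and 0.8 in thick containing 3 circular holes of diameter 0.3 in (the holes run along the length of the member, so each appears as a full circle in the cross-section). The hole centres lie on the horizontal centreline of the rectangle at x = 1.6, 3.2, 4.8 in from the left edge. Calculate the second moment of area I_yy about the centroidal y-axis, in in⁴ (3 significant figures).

Break the section into simple shapes (no overlaps), measuring from the bottom-left corner of the bounding box.
Plate: 6.4 × 0.8, A = 5.12 in², x = 3.2 in, Ī = 17.476 in⁴.
Hole 1 (subtracted): ⌀0.3, A = 0.070686 in², x = 1.6 in, Ī = 0.00039761 in⁴.
Hole 2 (subtracted): ⌀0.3, A = 0.070686 in², x = 3.2 in, Ī = 0.00039761 in⁴.
Hole 3 (subtracted): ⌀0.3, A = 0.070686 in², x = 4.8 in, Ī = 0.00039761 in⁴.
By symmetry the centroid is at mid-width, x̄ = 3.2 in.
Transfer each piece to the centroidal y-axis using Ī + A·d² with d = x − 3.2:
  plate: d = 0 in → contributes +17.476 in⁴
  hole 1: d = -1.6 in → contributes −0.18135 in⁴
  hole 2: d = 0 in → contributes −0.00039761 in⁴
  hole 3: d = 1.6 in → contributes −0.18135 in⁴
Total I = 17.113 in⁴.

I_yy ≈ 17.1 in⁴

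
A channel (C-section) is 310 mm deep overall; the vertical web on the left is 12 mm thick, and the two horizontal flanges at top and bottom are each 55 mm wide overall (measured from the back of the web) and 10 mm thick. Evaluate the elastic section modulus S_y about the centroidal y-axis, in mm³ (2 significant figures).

S_y ≈ 1.6 × 10⁴ mm³

Decompose the section into non-overlapping parts with the origin at the bottom-left of its bounding rectangle.
Web: 12 × 310, A = 3 720 mm², x = 6 mm, Ī = 44 640 mm⁴.
Top flange (beyond web): 43 × 10, A = 430 mm², x = 33.5 mm, Ī = 66 256 mm⁴.
Bottom flange (beyond web): 43 × 10, A = 430 mm², x = 33.5 mm, Ī = 66 256 mm⁴.
Centroid: x̄ = ΣA·x / ΣA = 11.16 mm.
Transfer each piece to the centroidal y-axis using Ī + A·d² with d = x − 11.16:
  web: d = -5.164 mm → contributes +143 831 mm⁴
  top flange (beyond web): d = 22.34 mm → contributes +280 786 mm⁴
  bottom flange (beyond web): d = 22.34 mm → contributes +280 786 mm⁴
Total I = 705 404 mm⁴.
Extreme fibre distance c = 43.84 mm; S = I/c = 16 092 mm³.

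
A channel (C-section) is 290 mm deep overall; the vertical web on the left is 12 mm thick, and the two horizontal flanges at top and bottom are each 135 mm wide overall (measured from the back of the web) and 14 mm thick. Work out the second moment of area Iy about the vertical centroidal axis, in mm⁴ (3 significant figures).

Iy ≈ 1.23 × 10⁷ mm⁴

Split into non-overlapping primitives; take the origin at the lower-left of the bounding box.
Web: 12 × 290, A = 3 480 mm², x = 6 mm, Ī = 41 760 mm⁴.
Top flange (beyond web): 123 × 14, A = 1 722 mm², x = 73.5 mm, Ī = 2 171 012 mm⁴.
Bottom flange (beyond web): 123 × 14, A = 1 722 mm², x = 73.5 mm, Ī = 2 171 012 mm⁴.
Centroid: x̄ = ΣA·x / ΣA = 39.575 mm.
Transfer each piece to the vertical centroidal axis using Ī + A·d² with d = x − 39.575:
  web: d = -33.575 mm → contributes +3 964 585 mm⁴
  top flange (beyond web): d = 33.925 mm → contributes +4 152 927 mm⁴
  bottom flange (beyond web): d = 33.925 mm → contributes +4 152 927 mm⁴
Total I = 12 270 439 mm⁴.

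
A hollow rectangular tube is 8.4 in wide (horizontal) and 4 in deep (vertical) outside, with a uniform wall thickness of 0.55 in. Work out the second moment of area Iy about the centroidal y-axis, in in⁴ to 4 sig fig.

Decompose the section into non-overlapping parts with the origin at the bottom-left of its bounding rectangle.
Outer rectangle: 8.4 × 4, A = 33.6 in², x = 4.2 in, Ī = 197.568 in⁴.
Inner void (subtracted): 7.3 × 2.9, A = 21.17 in², x = 4.2 in, Ī = 94.0124 in⁴.
By symmetry the centroid is at mid-width, x̄ = 4.2 in.
All pieces are centred on the centroidal y-axis, so I = ΣĪ (holes subtracted) = 103.556 in⁴.

Iy ≈ 103.6 in⁴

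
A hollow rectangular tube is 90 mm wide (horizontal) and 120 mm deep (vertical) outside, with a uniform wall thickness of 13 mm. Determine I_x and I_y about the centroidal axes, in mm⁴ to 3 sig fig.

Break the section into simple shapes (no overlaps), measuring from the bottom-left corner of the bounding box.
Outer rectangle: 90 × 120, A = 10 800 mm², y = 60 mm, Ī = 12 960 000 mm⁴.
Inner void (subtracted): 64 × 94, A = 6 016 mm², y = 60 mm, Ī = 4 429 781 mm⁴.
By symmetry the centroid is at mid-height, ȳ = 60 mm.
All pieces are centred on the centroidal x-axis, so I = ΣĪ (holes subtracted) = 8 530 219 mm⁴.
Repeating about the centroidal y-axis gives I_y = 5 236 539 mm⁴.

I_x ≈ 8.53 × 10⁶ mm⁴, I_y ≈ 5.24 × 10⁶ mm⁴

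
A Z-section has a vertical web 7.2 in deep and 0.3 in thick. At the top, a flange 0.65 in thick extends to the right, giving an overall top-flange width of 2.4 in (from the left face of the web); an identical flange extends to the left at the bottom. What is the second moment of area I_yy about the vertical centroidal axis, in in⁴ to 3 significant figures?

I_yy ≈ 4.95 in⁴

Decompose the section into non-overlapping parts with the origin at the bottom-left of its bounding rectangle.
Web: 0.3 × 7.2, A = 2.16 in², x = 2.25 in, Ī = 0.0162 in⁴.
Top flange (beyond web): 2.1 × 0.65, A = 1.365 in², x = 3.45 in, Ī = 0.50164 in⁴.
Bottom flange (beyond web): 2.1 × 0.65, A = 1.365 in², x = 1.05 in, Ī = 0.50164 in⁴.
Centroid: x̄ = ΣA·x / ΣA = 2.25 in.
Transfer each piece to the vertical centroidal axis using Ī + A·d² with d = x − 2.25:
  web: d = 0 in → contributes +0.0162 in⁴
  top flange (beyond web): d = 1.2 in → contributes +2.4672 in⁴
  bottom flange (beyond web): d = -1.2 in → contributes +2.4672 in⁴
Total I = 4.9507 in⁴.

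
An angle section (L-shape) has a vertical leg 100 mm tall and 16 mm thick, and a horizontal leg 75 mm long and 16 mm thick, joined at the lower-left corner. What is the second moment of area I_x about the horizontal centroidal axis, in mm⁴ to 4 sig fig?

Decompose the section into non-overlapping parts with the origin at the bottom-left of its bounding rectangle.
Vertical leg: 16 × 100, A = 1 600 mm², y = 50 mm, Ī = 1 333 333 mm⁴.
Horizontal leg (remainder): 59 × 16, A = 944 mm², y = 8 mm, Ī = 20138.7 mm⁴.
Centroid: ȳ = ΣA·y / ΣA = 34.4151 mm.
Transfer each piece to the horizontal centroidal axis using Ī + A·d² with d = y − 34.4151:
  vertical leg: d = 15.5849 mm → contributes +1 721 956 mm⁴
  horizontal leg (remainder): d = -26.4151 mm → contributes +678 821 mm⁴
Total I = 2 400 778 mm⁴.

I_x ≈ 2.401 × 10⁶ mm⁴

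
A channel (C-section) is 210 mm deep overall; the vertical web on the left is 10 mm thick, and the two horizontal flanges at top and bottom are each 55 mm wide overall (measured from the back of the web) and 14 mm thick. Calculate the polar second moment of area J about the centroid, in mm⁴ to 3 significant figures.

J ≈ 2.07 × 10⁷ mm⁴

Break the section into simple shapes (no overlaps), measuring from the bottom-left corner of the bounding box.
Web: 10 × 210, A = 2 100 mm², y = 105 mm, Ī = 7 717 500 mm⁴.
Top flange (beyond web): 45 × 14, A = 630 mm², y = 203 mm, Ī = 10 290 mm⁴.
Bottom flange (beyond web): 45 × 14, A = 630 mm², y = 7 mm, Ī = 10 290 mm⁴.
By symmetry the centroid is at mid-height, ȳ = 105 mm.
Transfer each piece to the centroidal x-axis using Ī + A·d² with d = y − 105:
  web: d = 0 mm → contributes +7 717 500 mm⁴
  top flange (beyond web): d = 98 mm → contributes +6 060 810 mm⁴
  bottom flange (beyond web): d = -98 mm → contributes +6 060 810 mm⁴
Total I = 19 839 120 mm⁴.
For the y-axis: x̄ = 15.313 mm.
Repeating about the centroidal y-axis gives I_y = 825 672 mm⁴.
Polar second moment: J = I_x + I_y = 20 664 792 mm⁴.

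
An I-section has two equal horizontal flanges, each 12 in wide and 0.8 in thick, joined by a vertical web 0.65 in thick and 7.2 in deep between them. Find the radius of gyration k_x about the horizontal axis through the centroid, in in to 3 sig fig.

Break the section into simple shapes (no overlaps), measuring from the bottom-left corner of the bounding box.
Bottom flange: 12 × 0.8, A = 9.6 in², y = 0.4 in, Ī = 0.512 in⁴.
Web: 0.65 × 7.2, A = 4.68 in², y = 4.4 in, Ī = 20.218 in⁴.
Top flange: 12 × 0.8, A = 9.6 in², y = 8.4 in, Ī = 0.512 in⁴.
By symmetry the centroid is at mid-height, ȳ = 4.4 in.
Transfer each piece to the horizontal axis through the centroid using Ī + A·d² with d = y − 4.4:
  bottom flange: d = -4 in → contributes +154.11 in⁴
  web: d = 0 in → contributes +20.218 in⁴
  top flange: d = 4 in → contributes +154.11 in⁴
Total I = 328.44 in⁴.
Radius of gyration: k = √(I/A) = √(328.44 / 23.88) = 3.7086 in.

k_x ≈ 3.71 in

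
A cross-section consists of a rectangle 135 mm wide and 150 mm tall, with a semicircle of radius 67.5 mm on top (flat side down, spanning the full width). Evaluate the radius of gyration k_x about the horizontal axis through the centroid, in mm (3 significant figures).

Treat the section as a set of non-overlapping primitives; coordinates are from the bounding-box lower-left.
Rectangular body: 135 × 150, A = 20 250 mm², y = 75 mm, Ī = 37 968 750 mm⁴.
Semicircular cap: semicircle r = 67.5, A = 7156.9 mm², y = 178.65 mm, Ī = 2 278 490 mm⁴.
Centroid: ȳ = ΣA·y / ΣA = 102.07 mm.
Transfer each piece to the horizontal axis through the centroid using Ī + A·d² with d = y − 102.07:
  rectangular body: d = -27.066 mm → contributes +52 803 481 mm⁴
  semicircular cap: d = 76.582 mm → contributes +44 252 193 mm⁴
Total I = 97 055 674 mm⁴.
Radius of gyration: k = √(I/A) = √(97 055 674 / 27 407) = 59.509 mm.

k_x ≈ 59.5 mm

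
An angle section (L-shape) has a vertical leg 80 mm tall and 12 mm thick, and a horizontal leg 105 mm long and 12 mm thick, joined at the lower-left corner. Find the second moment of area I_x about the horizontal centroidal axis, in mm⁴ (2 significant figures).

I_x ≈ 1.1 × 10⁶ mm⁴

Break the section into simple shapes (no overlaps), measuring from the bottom-left corner of the bounding box.
Vertical leg: 12 × 80, A = 960 mm², y = 40 mm, Ī = 512 000 mm⁴.
Horizontal leg (remainder): 93 × 12, A = 1 116 mm², y = 6 mm, Ī = 13 392 mm⁴.
Centroid: ȳ = ΣA·y / ΣA = 21.72 mm.
Transfer each piece to the horizontal centroidal axis using Ī + A·d² with d = y − 21.72:
  vertical leg: d = 18.28 mm → contributes +832 703 mm⁴
  horizontal leg (remainder): d = -15.72 mm → contributes +289 265 mm⁴
Total I = 1 121 968 mm⁴.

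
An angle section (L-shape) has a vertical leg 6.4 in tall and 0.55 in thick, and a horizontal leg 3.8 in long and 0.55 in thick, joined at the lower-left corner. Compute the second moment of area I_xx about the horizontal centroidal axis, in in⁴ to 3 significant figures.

Split into non-overlapping primitives; take the origin at the lower-left of the bounding box.
Vertical leg: 0.55 × 6.4, A = 3.52 in², y = 3.2 in, Ī = 12.015 in⁴.
Horizontal leg (remainder): 3.25 × 0.55, A = 1.7875 in², y = 0.275 in, Ī = 0.04506 in⁴.
Centroid: ȳ = ΣA·y / ΣA = 2.2149 in.
Transfer each piece to the horizontal centroidal axis using Ī + A·d² with d = y − 2.2149:
  vertical leg: d = 0.9851 in → contributes +15.431 in⁴
  horizontal leg (remainder): d = -1.9399 in → contributes +6.7718 in⁴
Total I = 22.203 in⁴.

I_xx ≈ 22.2 in⁴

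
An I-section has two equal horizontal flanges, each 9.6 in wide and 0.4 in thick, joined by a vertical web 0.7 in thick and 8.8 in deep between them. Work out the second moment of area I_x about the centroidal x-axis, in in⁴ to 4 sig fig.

I_x ≈ 202.4 in⁴

Decompose the section into non-overlapping parts with the origin at the bottom-left of its bounding rectangle.
Bottom flange: 9.6 × 0.4, A = 3.84 in², y = 0.2 in, Ī = 0.0512 in⁴.
Web: 0.7 × 8.8, A = 6.16 in², y = 4.8 in, Ī = 39.7525 in⁴.
Top flange: 9.6 × 0.4, A = 3.84 in², y = 9.4 in, Ī = 0.0512 in⁴.
By symmetry the centroid is at mid-height, ȳ = 4.8 in.
Transfer each piece to the centroidal x-axis using Ī + A·d² with d = y − 4.8:
  bottom flange: d = -4.6 in → contributes +81.3056 in⁴
  web: d = 0 in → contributes +39.7525 in⁴
  top flange: d = 4.6 in → contributes +81.3056 in⁴
Total I = 202.364 in⁴.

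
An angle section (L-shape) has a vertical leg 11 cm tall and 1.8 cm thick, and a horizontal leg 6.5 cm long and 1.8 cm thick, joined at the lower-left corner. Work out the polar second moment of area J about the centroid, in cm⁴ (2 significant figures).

J ≈ 410 cm⁴

Decompose the section into non-overlapping parts with the origin at the bottom-left of its bounding rectangle.
Vertical leg: 1.8 × 11, A = 19.8 cm², y = 5.5 cm, Ī = 199.7 cm⁴.
Horizontal leg (remainder): 4.7 × 1.8, A = 8.46 cm², y = 0.9 cm, Ī = 2.284 cm⁴.
Centroid: ȳ = ΣA·y / ΣA = 4.123 cm.
Transfer each piece to the centroidal x-axis using Ī + A·d² with d = y − 4.123:
  vertical leg: d = 1.377 cm → contributes +237.2 cm⁴
  horizontal leg (remainder): d = -3.223 cm → contributes +90.16 cm⁴
Total I = 327.4 cm⁴.
For the y-axis: x̄ = 1.873 cm.
Repeating about the centroidal y-axis gives I_y = 83.53 cm⁴.
Polar second moment: J = I_x + I_y = 410.9 cm⁴.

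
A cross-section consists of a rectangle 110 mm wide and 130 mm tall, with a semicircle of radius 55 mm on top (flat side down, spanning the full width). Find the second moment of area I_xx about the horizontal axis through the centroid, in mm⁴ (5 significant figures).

I_xx ≈ 4.8978 × 10⁷ mm⁴

Break the section into simple shapes (no overlaps), measuring from the bottom-left corner of the bounding box.
Rectangular body: 110 × 130, A = 14 300 mm², y = 65 mm, Ī = 20 139 167 mm⁴.
Semicircular cap: semicircle r = 55, A = 4751.659 mm², y = 153.3427 mm, Ī = 1 004 345 mm⁴.
Centroid: ȳ = ΣA·y / ΣA = 87.03349 mm.
Transfer each piece to the horizontal axis through the centroid using Ī + A·d² with d = y − 87.03349:
  rectangular body: d = -22.03349 mm → contributes +27 081 453 mm⁴
  semicircular cap: d = 66.30924 mm → contributes +21 896 985 mm⁴
Total I = 48 978 438 mm⁴.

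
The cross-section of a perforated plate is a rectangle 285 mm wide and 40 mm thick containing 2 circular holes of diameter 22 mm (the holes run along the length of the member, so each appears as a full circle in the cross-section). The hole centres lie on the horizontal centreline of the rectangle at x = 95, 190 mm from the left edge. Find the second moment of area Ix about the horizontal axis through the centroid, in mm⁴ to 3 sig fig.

Treat the section as a set of non-overlapping primitives; coordinates are from the bounding-box lower-left.
Plate: 285 × 40, A = 11 400 mm², y = 20 mm, Ī = 1 520 000 mm⁴.
Hole 1 (subtracted): ⌀22, A = 380.13 mm², y = 20 mm, Ī = 11 499 mm⁴.
Hole 2 (subtracted): ⌀22, A = 380.13 mm², y = 20 mm, Ī = 11 499 mm⁴.
By symmetry the centroid is at mid-height, ȳ = 20 mm.
All pieces are centred on the horizontal axis through the centroid, so I = ΣĪ (holes subtracted) = 1 497 002 mm⁴.

Ix ≈ 1.50 × 10⁶ mm⁴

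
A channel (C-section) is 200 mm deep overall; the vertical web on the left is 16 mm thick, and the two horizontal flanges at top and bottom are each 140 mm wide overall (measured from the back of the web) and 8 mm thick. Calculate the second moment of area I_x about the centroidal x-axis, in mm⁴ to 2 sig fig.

I_x ≈ 2.9 × 10⁷ mm⁴

Split into non-overlapping primitives; take the origin at the lower-left of the bounding box.
Web: 16 × 200, A = 3 200 mm², y = 100 mm, Ī = 10 666 667 mm⁴.
Top flange (beyond web): 124 × 8, A = 992 mm², y = 196 mm, Ī = 5 291 mm⁴.
Bottom flange (beyond web): 124 × 8, A = 992 mm², y = 4 mm, Ī = 5 291 mm⁴.
By symmetry the centroid is at mid-height, ȳ = 100 mm.
Transfer each piece to the centroidal x-axis using Ī + A·d² with d = y − 100:
  web: d = 0 mm → contributes +10 666 667 mm⁴
  top flange (beyond web): d = 96 mm → contributes +9 147 563 mm⁴
  bottom flange (beyond web): d = -96 mm → contributes +9 147 563 mm⁴
Total I = 28 961 792 mm⁴.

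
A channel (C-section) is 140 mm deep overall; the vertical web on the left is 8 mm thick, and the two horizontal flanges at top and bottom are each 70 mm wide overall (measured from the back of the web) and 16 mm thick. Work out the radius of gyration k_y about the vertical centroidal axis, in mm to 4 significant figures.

k_y ≈ 22.12 mm

Split into non-overlapping primitives; take the origin at the lower-left of the bounding box.
Web: 8 × 140, A = 1 120 mm², x = 4 mm, Ī = 5973.33 mm⁴.
Top flange (beyond web): 62 × 16, A = 992 mm², x = 39 mm, Ī = 317 771 mm⁴.
Bottom flange (beyond web): 62 × 16, A = 992 mm², x = 39 mm, Ī = 317 771 mm⁴.
Centroid: x̄ = ΣA·x / ΣA = 26.3711 mm.
Transfer each piece to the vertical centroidal axis using Ī + A·d² with d = x − 26.3711:
  web: d = -22.3711 mm → contributes +566 497 mm⁴
  top flange (beyond web): d = 12.6289 mm → contributes +475 983 mm⁴
  bottom flange (beyond web): d = 12.6289 mm → contributes +475 983 mm⁴
Total I = 1 518 463 mm⁴.
Radius of gyration: k = √(I/A) = √(1 518 463 / 3 104) = 22.1178 mm.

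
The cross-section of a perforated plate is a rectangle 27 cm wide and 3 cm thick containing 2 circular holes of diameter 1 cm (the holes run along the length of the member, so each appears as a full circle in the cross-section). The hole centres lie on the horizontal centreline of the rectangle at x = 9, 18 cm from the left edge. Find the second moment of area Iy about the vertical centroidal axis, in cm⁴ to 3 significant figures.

Iy ≈ 4890 cm⁴

Split into non-overlapping primitives; take the origin at the lower-left of the bounding box.
Plate: 27 × 3, A = 81 cm², x = 13.5 cm, Ī = 4920.8 cm⁴.
Hole 1 (subtracted): ⌀1, A = 0.7854 cm², x = 9 cm, Ī = 0.049087 cm⁴.
Hole 2 (subtracted): ⌀1, A = 0.7854 cm², x = 18 cm, Ī = 0.049087 cm⁴.
By symmetry the centroid is at mid-width, x̄ = 13.5 cm.
Transfer each piece to the vertical centroidal axis using Ī + A·d² with d = x − 13.5:
  plate: d = 0 cm → contributes +4920.8 cm⁴
  hole 1: d = -4.5 cm → contributes −15.953 cm⁴
  hole 2: d = 4.5 cm → contributes −15.953 cm⁴
Total I = 4888.8 cm⁴.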